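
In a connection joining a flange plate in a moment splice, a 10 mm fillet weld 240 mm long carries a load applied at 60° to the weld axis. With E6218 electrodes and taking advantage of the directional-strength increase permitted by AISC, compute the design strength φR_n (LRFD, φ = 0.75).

E62XX → F_EXX = 620 MPa.
t_e = 0.707 × 10 = 7.07 mm; A_we = 7.07 × 240 = 1697 mm².
Directional factor: 1.0 + 0.5 sin^1.5(60°) = 1.403.
F_nw = 0.6 × 620 × 1.403 = 521.9 MPa.
φR_n = 0.75 × 521.9 × 1697 × 10⁻³ = 664.2 kN.

φR_n ≈ 664 kN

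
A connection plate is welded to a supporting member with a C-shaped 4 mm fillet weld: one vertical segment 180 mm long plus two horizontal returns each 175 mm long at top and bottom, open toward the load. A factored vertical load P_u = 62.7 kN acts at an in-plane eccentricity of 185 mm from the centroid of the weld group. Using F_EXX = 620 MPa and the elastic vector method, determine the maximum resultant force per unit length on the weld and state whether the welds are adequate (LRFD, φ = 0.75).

f_max ≈ 434 N/mm; adequate

Total weld length L_w = 530 mm. Treat welds as unit-width lines.
Centroid: x̄ = 2×175×87.5 / 530 = 57.78 mm from the vertical weld.
Polar moment about centroid: J = I_x + I_y = [180³/12 + 2×175×90²] + [180×57.78² + 2(175³/12 + 175×29.72²)] = 5124000 mm³.
Direct shear f_v = P/L_w = 62.7×10³ / 530 = 118.3 N/mm (vertical).
Torsion M = P·e = 62.7×10³ × 185 = 11600000 N·mm.
Critical point at (x, y) = (117.2, 90) from centroid. f_tx = M·y/J = 203.7 N/mm; f_ty = M·x/J = 265.3 N/mm.
Resultant f_max = √[f_tx² + (f_v + f_ty)²] = √[203.7² + (118.3 + 265.3)²] = 434.4 N/mm.
Capacity per unit length: φr_n = 0.75 × 0.6 × 620 × (0.707 × 4) = 789 N/mm.
434.4 ≤ 789 → adequate.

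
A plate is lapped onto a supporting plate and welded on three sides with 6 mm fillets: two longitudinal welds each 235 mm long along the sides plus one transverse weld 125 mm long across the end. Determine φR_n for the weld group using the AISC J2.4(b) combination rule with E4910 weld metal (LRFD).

φR_n ≈ 557 kN

E49XX → F_EXX = 490 MPa.
t_e = 0.707 × 6 = 4.242 mm.
R_nwl = 0.6 × 490 × 4.242 × 470 × 10⁻³ = 586.2 kN (longitudinal, 2 welds).
R_nwt = 0.6 × 490 × 4.242 × 125 × 10⁻³ = 155.9 kN (transverse, base value).
(i) R_nwl + R_nwt = 742.1 kN; (ii) 0.85 R_nwl + 1.5 R_nwt = 732.1 kN.
R_n = max = 742.1 kN [governs: (i)]; φR_n = 556.5 kN.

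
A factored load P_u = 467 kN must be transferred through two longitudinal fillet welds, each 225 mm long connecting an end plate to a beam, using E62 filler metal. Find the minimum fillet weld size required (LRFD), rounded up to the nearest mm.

w = 6 mm

E62XX → F_EXX = 620 MPa.
Total weld length L = 450 mm.
Required throat t_e = P_u / (φ × 0.6 F_EXX × L) = 467 / (0.75 × 0.6 × 620 × 450 × 10⁻³) = 3.72 mm.
Required leg w = t_e / 0.707 = 5.261 mm → use 6 mm.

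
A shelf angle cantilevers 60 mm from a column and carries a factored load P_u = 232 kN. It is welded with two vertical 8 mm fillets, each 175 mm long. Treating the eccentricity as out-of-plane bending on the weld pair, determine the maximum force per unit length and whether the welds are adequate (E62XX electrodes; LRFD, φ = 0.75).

f_max ≈ 1520 N/mm; adequate

E62XX → F_EXX = 620 MPa.
L_w = 2 × 175 = 350 mm; section modulus (unit throat) S = 2 × L²/6 = 10210 mm².
Direct shear f_v = P/L_w = 232×10³/350 = 662.9 N/mm.
Moment M = P × e = 232×10³ × 60 = 13920000 N·mm; bending f_b = M/S = 1364 N/mm.
f_max = √(f_v² + f_b²) = √(662.9² + 1364²) = 1516 N/mm.
φr_n = 0.75 × 0.6 × 620 × (0.707 × 8) = 1578 N/mm → adequate.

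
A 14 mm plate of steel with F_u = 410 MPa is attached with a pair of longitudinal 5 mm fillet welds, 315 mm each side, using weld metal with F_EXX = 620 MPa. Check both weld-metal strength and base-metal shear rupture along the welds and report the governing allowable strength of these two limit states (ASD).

R_n/Ω ≈ 414 kN (weld metal governs)

t_e = 0.707 × 5 = 3.535 mm; L = 630 mm.
Weld metal: R_n/Ω = (1/2.0) × 0.6 × 620 × 3.535 × 630 × 10⁻³ = 414.2 kN.
Base metal (shear rupture): R_n/Ω = (1/2.0) × 0.6 × 410 × 14 × 630 × 10⁻³ = 1085 kN.
Governing: weld metal.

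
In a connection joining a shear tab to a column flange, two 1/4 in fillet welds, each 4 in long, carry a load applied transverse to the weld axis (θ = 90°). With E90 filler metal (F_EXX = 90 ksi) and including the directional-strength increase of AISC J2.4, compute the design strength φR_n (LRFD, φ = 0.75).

t_e = 0.707 × 0.25 = 0.1767 in; A_we = 0.1767 × 8 = 1.414 in².
Directional factor: 1.0 + 0.5 sin^1.5(90°) = 1.5.
F_nw = 0.6 × 90 × 1.5 = 81 ksi.
φR_n = 0.75 × 81 × 1.414 = 85.9 kip.

φR_n ≈ 85.9 kip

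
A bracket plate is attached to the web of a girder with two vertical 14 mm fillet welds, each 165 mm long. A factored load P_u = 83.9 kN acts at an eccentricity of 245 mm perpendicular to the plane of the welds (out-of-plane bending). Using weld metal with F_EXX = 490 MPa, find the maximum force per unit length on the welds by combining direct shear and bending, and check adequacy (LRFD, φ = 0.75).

L_w = 2 × 165 = 330 mm; section modulus (unit throat) S = 2 × L²/6 = 9075 mm².
Direct shear f_v = P/L_w = 83.9×10³/330 = 254.2 N/mm.
Moment M = P × e = 83.9×10³ × 245 = 20556000 N·mm; bending f_b = M/S = 2265 N/mm.
f_max = √(f_v² + f_b²) = √(254.2² + 2265²) = 2279 N/mm.
φr_n = 0.75 × 0.6 × 490 × (0.707 × 14) = 2183 N/mm → NOT adequate.

f_max ≈ 2280 N/mm; NOT adequate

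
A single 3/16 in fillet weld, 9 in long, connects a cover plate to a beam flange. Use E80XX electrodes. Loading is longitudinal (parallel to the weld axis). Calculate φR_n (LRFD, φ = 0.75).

E80XX → F_EXX = 80 ksi.
Effective throat t_e = 0.707 × 0.1875 = 0.1326 in.
Total length L = 9 in; A_we = 0.1326 × 9 = 1.193 in².
F_nw = 0.6 F_EXX = 0.6 × 80 = 48 ksi.
φR_n = 0.75 × 48 × 1.193 = 42.95 kip.

φR_n ≈ 43 kip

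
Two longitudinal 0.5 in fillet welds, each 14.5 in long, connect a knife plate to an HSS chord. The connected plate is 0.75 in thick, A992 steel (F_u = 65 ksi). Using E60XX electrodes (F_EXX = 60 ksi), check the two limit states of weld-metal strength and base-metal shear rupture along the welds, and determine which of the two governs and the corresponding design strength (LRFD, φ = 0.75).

φR_n ≈ 277 kips (weld metal governs)

t_e = 0.707 × 0.5 = 0.3535 in; L = 29 in.
Weld metal: φR_n = 0.75 × 0.6 × 60 × 0.3535 × 29 = 276.8 kips.
Base metal (shear rupture): φR_n = 0.75 × 0.6 × 65 × 0.75 × 29 = 636.2 kips.
Governing: weld metal.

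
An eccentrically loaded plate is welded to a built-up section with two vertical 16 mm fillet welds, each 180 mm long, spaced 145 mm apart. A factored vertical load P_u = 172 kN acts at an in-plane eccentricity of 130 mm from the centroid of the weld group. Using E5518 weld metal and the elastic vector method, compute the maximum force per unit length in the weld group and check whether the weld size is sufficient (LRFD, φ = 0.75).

f_max ≈ 1260 N/mm; adequate

E55XX → F_EXX = 550 MPa.
Total weld length L_w = 360 mm. Treat welds as unit-width lines.
Polar moment about centroid: J = 2[d³/12 + d(b/2)²] = 2[180³/12 + 180×72.5²] = 2864000 mm³.
Direct shear f_v = P/L_w = 172×10³ / 360 = 477.8 N/mm (vertical).
Torsion M = P·e = 172×10³ × 130 = 22360000 N·mm.
Critical point at (x, y) = (72.5, 90) from centroid. f_tx = M·y/J = 702.6 N/mm; f_ty = M·x/J = 566 N/mm.
Resultant f_max = √[f_tx² + (f_v + f_ty)²] = √[702.6² + (477.8 + 566)²] = 1258 N/mm.
Capacity per unit length: φr_n = 0.75 × 0.6 × 550 × (0.707 × 16) = 2800 N/mm.
1258 ≤ 2800 → adequate.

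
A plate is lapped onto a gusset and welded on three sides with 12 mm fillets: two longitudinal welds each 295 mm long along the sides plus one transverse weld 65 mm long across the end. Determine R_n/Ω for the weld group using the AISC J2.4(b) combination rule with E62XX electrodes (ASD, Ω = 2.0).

R_n/Ω ≈ 1030 kN

E62XX → F_EXX = 620 MPa.
t_e = 0.707 × 12 = 8.484 mm.
R_nwl = 0.6 × 620 × 8.484 × 590 × 10⁻³ = 1862 kN (longitudinal, 2 welds).
R_nwt = 0.6 × 620 × 8.484 × 65 × 10⁻³ = 205.1 kN (transverse, base value).
(i) R_nwl + R_nwt = 2067 kN; (ii) 0.85 R_nwl + 1.5 R_nwt = 1890 kN.
R_n = max = 2067 kN [governs: (i)]; R_n/Ω = 1034 kN.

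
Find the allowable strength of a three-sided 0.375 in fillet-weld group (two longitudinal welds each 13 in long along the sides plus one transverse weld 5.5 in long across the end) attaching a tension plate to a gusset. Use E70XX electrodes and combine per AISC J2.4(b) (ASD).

R_n/Ω ≈ 175 kip

E70XX → F_EXX = 70 ksi.
t_e = 0.707 × 0.375 = 0.2651 in.
R_nwl = 0.6 × 70 × 0.2651 × 26 = 289.5 kip (longitudinal, 2 welds).
R_nwt = 0.6 × 70 × 0.2651 × 5.5 = 61.24 kip (transverse, base value).
(i) R_nwl + R_nwt = 350.8 kip; (ii) 0.85 R_nwl + 1.5 R_nwt = 338 kip.
R_n = max = 350.8 kip [governs: (i)]; R_n/Ω = 175.4 kip.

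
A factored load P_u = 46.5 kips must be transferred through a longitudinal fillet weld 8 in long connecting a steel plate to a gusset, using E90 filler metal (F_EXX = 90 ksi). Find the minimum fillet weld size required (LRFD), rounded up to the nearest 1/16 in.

w = 1/4 in

Total weld length L = 8 in.
Required throat t_e = P_u / (φ × 0.6 F_EXX × L) = 46.5 / (0.75 × 0.6 × 90 × 8) = 0.1435 in.
Required leg w = t_e / 0.707 = 0.203 in → use 1/4 in.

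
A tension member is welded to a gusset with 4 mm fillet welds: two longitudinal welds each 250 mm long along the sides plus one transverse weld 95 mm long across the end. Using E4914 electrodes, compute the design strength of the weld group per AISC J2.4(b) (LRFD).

φR_n ≈ 371 kN

E49XX → F_EXX = 490 MPa.
t_e = 0.707 × 4 = 2.828 mm.
R_nwl = 0.6 × 490 × 2.828 × 500 × 10⁻³ = 415.7 kN (longitudinal, 2 welds).
R_nwt = 0.6 × 490 × 2.828 × 95 × 10⁻³ = 78.99 kN (transverse, base value).
(i) R_nwl + R_nwt = 494.7 kN; (ii) 0.85 R_nwl + 1.5 R_nwt = 471.8 kN.
R_n = max = 494.7 kN [governs: (i)]; φR_n = 371 kN.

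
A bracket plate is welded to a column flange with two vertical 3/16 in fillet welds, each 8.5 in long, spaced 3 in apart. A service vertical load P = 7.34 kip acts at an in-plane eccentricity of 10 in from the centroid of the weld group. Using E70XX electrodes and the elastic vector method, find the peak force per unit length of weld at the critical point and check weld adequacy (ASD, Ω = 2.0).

E70XX → F_EXX = 70 ksi.
Total weld length L_w = 17 in. Treat welds as unit-width lines.
Polar moment about centroid: J = 2[d³/12 + d(b/2)²] = 2[8.5³/12 + 8.5×1.5²] = 140.6 in³.
Direct shear f_v = P/L_w = 7.34 / 17 = 0.4318 kip/in (vertical).
Torsion M = P·e = 7.34 × 10 = 73.4 kip·in.
Critical point at (x, y) = (1.5, 4.25) from centroid. f_tx = M·y/J = 2.219 kip/in; f_ty = M·x/J = 0.783 kip/in.
Resultant f_max = √[f_tx² + (f_v + f_ty)²] = √[2.219² + (0.4318 + 0.783)²] = 2.529 kip/in.
Capacity per unit length: r_n/Ω = (1/2.0) × 0.6 × 70 × (0.707 × 0.1875) = 2.784 kip/in.
2.529 ≤ 2.784 → adequate.

f_max ≈ 2.53 kip/in; adequate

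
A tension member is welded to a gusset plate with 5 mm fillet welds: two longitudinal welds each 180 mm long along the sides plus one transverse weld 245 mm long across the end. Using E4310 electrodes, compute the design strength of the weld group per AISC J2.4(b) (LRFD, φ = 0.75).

φR_n ≈ 461 kN

E43XX → F_EXX = 430 MPa.
t_e = 0.707 × 5 = 3.535 mm.
R_nwl = 0.6 × 430 × 3.535 × 360 × 10⁻³ = 328.3 kN (longitudinal, 2 welds).
R_nwt = 0.6 × 430 × 3.535 × 245 × 10⁻³ = 223.4 kN (transverse, base value).
(i) R_nwl + R_nwt = 551.8 kN; (ii) 0.85 R_nwl + 1.5 R_nwt = 614.3 kN.
R_n = max = 614.3 kN [governs: (ii)]; φR_n = 460.7 kN.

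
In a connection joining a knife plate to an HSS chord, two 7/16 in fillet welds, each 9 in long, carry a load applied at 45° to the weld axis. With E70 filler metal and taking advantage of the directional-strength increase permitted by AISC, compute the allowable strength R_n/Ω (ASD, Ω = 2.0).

E70XX → F_EXX = 70 ksi.
t_e = 0.707 × 0.4375 = 0.3093 in; A_we = 0.3093 × 18 = 5.568 in².
Directional factor: 1.0 + 0.5 sin^1.5(45°) = 1.297.
F_nw = 0.6 × 70 × 1.297 = 54.49 ksi.
R_n/Ω = (54.49 × 5.568) / 2.0 = 151.7 kips.

R_n/Ω ≈ 152 kips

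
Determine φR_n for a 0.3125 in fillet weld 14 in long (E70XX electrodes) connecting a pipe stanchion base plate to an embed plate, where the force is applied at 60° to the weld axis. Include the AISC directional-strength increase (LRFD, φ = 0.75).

E70XX → F_EXX = 70 ksi.
t_e = 0.707 × 0.3125 = 0.2209 in; A_we = 0.2209 × 14 = 3.093 in².
Directional factor: 1.0 + 0.5 sin^1.5(60°) = 1.403.
F_nw = 0.6 × 70 × 1.403 = 58.92 ksi.
φR_n = 0.75 × 58.92 × 3.093 = 136.7 kips.

φR_n ≈ 137 kips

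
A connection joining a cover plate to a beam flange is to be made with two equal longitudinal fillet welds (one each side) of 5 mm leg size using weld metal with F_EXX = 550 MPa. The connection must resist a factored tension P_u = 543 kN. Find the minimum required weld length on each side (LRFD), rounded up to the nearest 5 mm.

L = 315 mm on each side

Throat t_e = 0.707 × 5 = 3.535 mm.
φr_n = 0.75 × 0.6 × 550 × 3.535 × 10⁻³ = 0.8749 kN/mm.
L_req = P_u / φr_n = 543 / 0.8749 = 620.6 mm total.
Per side: 620.6 / 2 = 310.3 mm.
Round up → use L = 315 mm on each side.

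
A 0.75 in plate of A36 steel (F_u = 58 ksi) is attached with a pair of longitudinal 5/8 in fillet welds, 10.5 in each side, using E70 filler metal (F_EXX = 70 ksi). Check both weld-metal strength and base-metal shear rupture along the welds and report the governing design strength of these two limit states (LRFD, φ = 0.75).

φR_n ≈ 292 kip (weld metal governs)

t_e = 0.707 × 0.625 = 0.4419 in; L = 21 in.
Weld metal: φR_n = 0.75 × 0.6 × 70 × 0.4419 × 21 = 292.3 kip.
Base metal (shear rupture): φR_n = 0.75 × 0.6 × 58 × 0.75 × 21 = 411.1 kip.
Governing: weld metal.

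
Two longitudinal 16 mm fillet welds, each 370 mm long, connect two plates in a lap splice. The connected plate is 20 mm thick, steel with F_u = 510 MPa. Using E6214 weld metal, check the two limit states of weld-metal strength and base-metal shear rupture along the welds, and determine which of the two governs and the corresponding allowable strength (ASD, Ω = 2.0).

R_n/Ω ≈ 1560 kN (weld metal governs)

E62XX → F_EXX = 620 MPa.
t_e = 0.707 × 16 = 11.31 mm; L = 740 mm.
Weld metal: R_n/Ω = (1/2.0) × 0.6 × 620 × 11.31 × 740 × 10⁻³ = 1557 kN.
Base metal (shear rupture): R_n/Ω = (1/2.0) × 0.6 × 510 × 20 × 740 × 10⁻³ = 2264 kN.
Governing: weld metal.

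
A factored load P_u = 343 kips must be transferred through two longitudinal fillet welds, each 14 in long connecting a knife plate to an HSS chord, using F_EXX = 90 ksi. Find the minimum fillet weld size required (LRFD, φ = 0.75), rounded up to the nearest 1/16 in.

w = 7/16 in

Total weld length L = 28 in.
Required throat t_e = P_u / (φ × 0.6 F_EXX × L) = 343 / (0.75 × 0.6 × 90 × 28) = 0.3025 in.
Required leg w = t_e / 0.707 = 0.4278 in → use 7/16 in.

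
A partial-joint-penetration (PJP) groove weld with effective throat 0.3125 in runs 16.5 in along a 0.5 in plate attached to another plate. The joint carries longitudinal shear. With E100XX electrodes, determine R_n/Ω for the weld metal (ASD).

R_n/Ω ≈ 155 kip

E100XX → F_EXX = 100 ksi.
Effective throat (given) t_e = 0.3125 in.
A_we = 0.3125 × 16.5 = 5.156 in².
F_nw = 0.6 F_EXX = 60 ksi.
R_n/Ω = (60 × 5.156) / 2.0 = 154.7 kip.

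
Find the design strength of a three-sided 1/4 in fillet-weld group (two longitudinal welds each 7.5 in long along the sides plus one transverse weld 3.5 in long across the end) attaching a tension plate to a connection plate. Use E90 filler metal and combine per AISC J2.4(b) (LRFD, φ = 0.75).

φR_n ≈ 132 kip

E90XX → F_EXX = 90 ksi.
t_e = 0.707 × 0.25 = 0.1767 in.
R_nwl = 0.6 × 90 × 0.1767 × 15 = 143.2 kip (longitudinal, 2 welds).
R_nwt = 0.6 × 90 × 0.1767 × 3.5 = 33.41 kip (transverse, base value).
(i) R_nwl + R_nwt = 176.6 kip; (ii) 0.85 R_nwl + 1.5 R_nwt = 171.8 kip.
R_n = max = 176.6 kip [governs: (i)]; φR_n = 132.4 kip.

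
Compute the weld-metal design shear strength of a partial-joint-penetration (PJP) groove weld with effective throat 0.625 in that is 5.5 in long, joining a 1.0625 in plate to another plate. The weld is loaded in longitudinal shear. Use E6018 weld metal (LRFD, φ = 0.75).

φR_n ≈ 92.8 kips

E60XX → F_EXX = 60 ksi.
Effective throat (given) t_e = 0.625 in.
A_we = 0.625 × 5.5 = 3.438 in².
F_nw = 0.6 F_EXX = 36 ksi.
φR_n = 0.75 × 36 × 3.438 = 92.81 kips.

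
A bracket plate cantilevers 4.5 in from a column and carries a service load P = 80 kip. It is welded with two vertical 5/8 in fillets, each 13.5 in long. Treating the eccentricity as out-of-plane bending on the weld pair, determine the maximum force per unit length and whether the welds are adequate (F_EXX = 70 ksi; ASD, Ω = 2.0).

f_max ≈ 6.63 kip/in; adequate

L_w = 2 × 13.5 = 27 in; section modulus (unit throat) S = 2 × L²/6 = 60.75 in².
Direct shear f_v = P/L_w = 80/27 = 2.963 kip/in.
Moment M = P × e = 80 × 4.5 = 360 kip·in; bending f_b = M/S = 5.926 kip/in.
f_max = √(f_v² + f_b²) = √(2.963² + 5.926²) = 6.625 kip/in.
r_n/Ω = (1/2.0) × 0.6 × 70 × (0.707 × 0.625) = 9.279 kip/in → adequate.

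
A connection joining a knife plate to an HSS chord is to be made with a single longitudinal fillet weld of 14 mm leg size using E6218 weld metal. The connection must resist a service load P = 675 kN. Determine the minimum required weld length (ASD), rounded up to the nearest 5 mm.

E62XX → F_EXX = 620 MPa.
Throat t_e = 0.707 × 14 = 9.898 mm.
r_n/Ω = (0.6 × 620 × 9.898) / 2.0 = 1841 N/mm = 1.841 kN/mm.
L_req = P / (r_n/Ω) = 675 / 1.841 = 366.6 mm total.
Round up → use L = 370 mm.

L = 370 mm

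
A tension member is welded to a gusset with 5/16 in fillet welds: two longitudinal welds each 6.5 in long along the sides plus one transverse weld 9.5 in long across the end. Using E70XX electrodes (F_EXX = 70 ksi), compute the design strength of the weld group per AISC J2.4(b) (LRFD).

φR_n ≈ 176 kip

t_e = 0.707 × 0.3125 = 0.2209 in.
R_nwl = 0.6 × 70 × 0.2209 × 13 = 120.6 kip (longitudinal, 2 welds).
R_nwt = 0.6 × 70 × 0.2209 × 9.5 = 88.15 kip (transverse, base value).
(i) R_nwl + R_nwt = 208.8 kip; (ii) 0.85 R_nwl + 1.5 R_nwt = 234.8 kip.
R_n = max = 234.8 kip [governs: (ii)]; φR_n = 176.1 kip.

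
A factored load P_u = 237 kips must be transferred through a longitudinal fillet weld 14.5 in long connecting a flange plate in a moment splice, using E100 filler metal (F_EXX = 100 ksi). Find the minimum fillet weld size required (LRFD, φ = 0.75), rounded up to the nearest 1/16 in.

w = 9/16 in

Total weld length L = 14.5 in.
Required throat t_e = P_u / (φ × 0.6 F_EXX × L) = 237 / (0.75 × 0.6 × 100 × 14.5) = 0.3632 in.
Required leg w = t_e / 0.707 = 0.5137 in → use 9/16 in.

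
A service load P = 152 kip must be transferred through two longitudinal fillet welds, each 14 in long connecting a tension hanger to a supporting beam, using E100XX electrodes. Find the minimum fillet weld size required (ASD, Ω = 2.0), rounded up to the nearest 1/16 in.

E100XX → F_EXX = 100 ksi.
Total weld length L = 28 in.
Required throat t_e = P × Ω / (0.6 F_EXX × L) = 152 × 2.0 / (0.6 × 100 × 28) = 0.181 in.
Required leg w = t_e / 0.707 = 0.2559 in → use 5/16 in.

w = 5/16 in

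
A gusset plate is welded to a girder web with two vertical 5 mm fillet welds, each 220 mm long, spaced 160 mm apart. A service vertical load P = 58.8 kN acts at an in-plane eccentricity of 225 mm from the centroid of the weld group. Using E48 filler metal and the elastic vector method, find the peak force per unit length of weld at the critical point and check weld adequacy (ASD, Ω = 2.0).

f_max ≈ 483 N/mm; adequate

E48XX → F_EXX = 480 MPa.
Total weld length L_w = 440 mm. Treat welds as unit-width lines.
Polar moment about centroid: J = 2[d³/12 + d(b/2)²] = 2[220³/12 + 220×80²] = 4591000 mm³.
Direct shear f_v = P/L_w = 58.8×10³ / 440 = 133.6 N/mm (vertical).
Torsion M = P·e = 58.8×10³ × 225 = 13230000 N·mm.
Critical point at (x, y) = (80, 110) from centroid. f_tx = M·y/J = 317 N/mm; f_ty = M·x/J = 230.6 N/mm.
Resultant f_max = √[f_tx² + (f_v + f_ty)²] = √[317² + (133.6 + 230.6)²] = 482.8 N/mm.
Capacity per unit length: r_n/Ω = (1/2.0) × 0.6 × 480 × (0.707 × 5) = 509 N/mm.
482.8 ≤ 509 → adequate.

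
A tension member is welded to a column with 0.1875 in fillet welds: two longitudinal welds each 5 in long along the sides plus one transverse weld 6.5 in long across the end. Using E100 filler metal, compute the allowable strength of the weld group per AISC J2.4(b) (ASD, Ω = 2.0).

R_n/Ω ≈ 72.6 kip

E100XX → F_EXX = 100 ksi.
t_e = 0.707 × 0.1875 = 0.1326 in.
R_nwl = 0.6 × 100 × 0.1326 × 10 = 79.54 kip (longitudinal, 2 welds).
R_nwt = 0.6 × 100 × 0.1326 × 6.5 = 51.7 kip (transverse, base value).
(i) R_nwl + R_nwt = 131.2 kip; (ii) 0.85 R_nwl + 1.5 R_nwt = 145.2 kip.
R_n = max = 145.2 kip [governs: (ii)]; R_n/Ω = 72.58 kip.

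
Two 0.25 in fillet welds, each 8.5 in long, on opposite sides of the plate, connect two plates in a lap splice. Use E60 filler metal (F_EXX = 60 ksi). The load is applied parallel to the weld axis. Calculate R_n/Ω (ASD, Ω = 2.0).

Effective throat t_e = 0.707 × 0.25 = 0.1767 in.
Total length L = 17 in; A_we = 0.1767 × 17 = 3.005 in².
F_nw = 0.6 F_EXX = 0.6 × 60 = 36 ksi.
R_n = 36 × 3.005 = 108.2 kip; R_n/Ω = 108.2/2.0 = 54.09 kip.

R_n/Ω ≈ 54.1 kip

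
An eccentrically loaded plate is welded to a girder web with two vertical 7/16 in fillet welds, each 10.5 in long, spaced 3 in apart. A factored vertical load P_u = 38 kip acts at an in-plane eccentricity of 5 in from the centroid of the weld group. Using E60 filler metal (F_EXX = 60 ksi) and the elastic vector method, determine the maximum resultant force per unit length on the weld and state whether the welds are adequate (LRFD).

f_max ≈ 5.12 kip/in; adequate

Total weld length L_w = 21 in. Treat welds as unit-width lines.
Polar moment about centroid: J = 2[d³/12 + d(b/2)²] = 2[10.5³/12 + 10.5×1.5²] = 240.2 in³.
Direct shear f_v = P/L_w = 38 / 21 = 1.81 kip/in (vertical).
Torsion M = P·e = 38 × 5 = 190 kip·in.
Critical point at (x, y) = (1.5, 5.25) from centroid. f_tx = M·y/J = 4.153 kip/in; f_ty = M·x/J = 1.187 kip/in.
Resultant f_max = √[f_tx² + (f_v + f_ty)²] = √[4.153² + (1.81 + 1.187)²] = 5.121 kip/in.
Capacity per unit length: φr_n = 0.75 × 0.6 × 60 × (0.707 × 0.4375) = 8.351 kip/in.
5.121 ≤ 8.351 → adequate.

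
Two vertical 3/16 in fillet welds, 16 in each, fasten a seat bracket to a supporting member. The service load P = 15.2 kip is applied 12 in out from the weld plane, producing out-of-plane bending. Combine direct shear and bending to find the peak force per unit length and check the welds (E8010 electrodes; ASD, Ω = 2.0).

f_max ≈ 2.19 kip/in; adequate

E80XX → F_EXX = 80 ksi.
L_w = 2 × 16 = 32 in; section modulus (unit throat) S = 2 × L²/6 = 85.33 in².
Direct shear f_v = P/L_w = 15.2/32 = 0.475 kip/in.
Moment M = P × e = 15.2 × 12 = 182.4 kip·in; bending f_b = M/S = 2.137 kip/in.
f_max = √(f_v² + f_b²) = √(0.475² + 2.137²) = 2.19 kip/in.
r_n/Ω = (1/2.0) × 0.6 × 80 × (0.707 × 0.1875) = 3.181 kip/in → adequate.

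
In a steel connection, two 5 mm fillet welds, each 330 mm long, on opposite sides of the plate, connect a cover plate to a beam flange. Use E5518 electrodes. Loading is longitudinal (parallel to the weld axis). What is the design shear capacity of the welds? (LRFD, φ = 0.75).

E55XX → F_EXX = 550 MPa.
Effective throat t_e = 0.707 × 5 = 3.535 mm.
Total length L = 660 mm; A_we = 3.535 × 660 = 2333 mm².
F_nw = 0.6 F_EXX = 0.6 × 550 = 330 MPa.
φR_n = 0.75 × 330 × 2333 × 10⁻³ = 577.4 kN.

φR_n ≈ 577 kN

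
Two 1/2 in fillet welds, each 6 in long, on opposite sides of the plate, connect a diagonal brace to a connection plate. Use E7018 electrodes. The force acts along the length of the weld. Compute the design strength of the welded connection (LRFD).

E70XX → F_EXX = 70 ksi.
Effective throat t_e = 0.707 × 0.5 = 0.3535 in.
Total length L = 12 in; A_we = 0.3535 × 12 = 4.242 in².
F_nw = 0.6 F_EXX = 0.6 × 70 = 42 ksi.
φR_n = 0.75 × 42 × 4.242 = 133.6 kips.

φR_n ≈ 134 kips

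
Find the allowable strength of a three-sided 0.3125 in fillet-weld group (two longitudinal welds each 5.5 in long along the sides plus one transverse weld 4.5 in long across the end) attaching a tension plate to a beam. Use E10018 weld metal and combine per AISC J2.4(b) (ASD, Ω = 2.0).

E100XX → F_EXX = 100 ksi.
t_e = 0.707 × 0.3125 = 0.2209 in.
R_nwl = 0.6 × 100 × 0.2209 × 11 = 145.8 kip (longitudinal, 2 welds).
R_nwt = 0.6 × 100 × 0.2209 × 4.5 = 59.65 kip (transverse, base value).
(i) R_nwl + R_nwt = 205.5 kip; (ii) 0.85 R_nwl + 1.5 R_nwt = 213.4 kip.
R_n = max = 213.4 kip [governs: (ii)]; R_n/Ω = 106.7 kip.

R_n/Ω ≈ 107 kip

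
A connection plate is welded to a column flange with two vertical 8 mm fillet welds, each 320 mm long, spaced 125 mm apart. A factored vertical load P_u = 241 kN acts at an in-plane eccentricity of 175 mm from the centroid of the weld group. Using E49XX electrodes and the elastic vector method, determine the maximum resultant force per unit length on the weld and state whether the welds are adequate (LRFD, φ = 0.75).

f_max ≈ 1100 N/mm; adequate

E49XX → F_EXX = 490 MPa.
Total weld length L_w = 640 mm. Treat welds as unit-width lines.
Polar moment about centroid: J = 2[d³/12 + d(b/2)²] = 2[320³/12 + 320×62.5²] = 7961000 mm³.
Direct shear f_v = P/L_w = 241×10³ / 640 = 376.6 N/mm (vertical).
Torsion M = P·e = 241×10³ × 175 = 42175000 N·mm.
Critical point at (x, y) = (62.5, 160) from centroid. f_tx = M·y/J = 847.6 N/mm; f_ty = M·x/J = 331.1 N/mm.
Resultant f_max = √[f_tx² + (f_v + f_ty)²] = √[847.6² + (376.6 + 331.1)²] = 1104 N/mm.
Capacity per unit length: φr_n = 0.75 × 0.6 × 490 × (0.707 × 8) = 1247 N/mm.
1104 ≤ 1247 → adequate.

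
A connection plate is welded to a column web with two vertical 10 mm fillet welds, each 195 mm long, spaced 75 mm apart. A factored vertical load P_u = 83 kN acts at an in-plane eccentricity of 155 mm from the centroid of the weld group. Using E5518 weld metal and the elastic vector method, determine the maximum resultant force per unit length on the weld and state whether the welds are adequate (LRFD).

E55XX → F_EXX = 550 MPa.
Total weld length L_w = 390 mm. Treat welds as unit-width lines.
Polar moment about centroid: J = 2[d³/12 + d(b/2)²] = 2[195³/12 + 195×37.5²] = 1784000 mm³.
Direct shear f_v = P/L_w = 83×10³ / 390 = 212.8 N/mm (vertical).
Torsion M = P·e = 83×10³ × 155 = 12865000 N·mm.
Critical point at (x, y) = (37.5, 97.5) from centroid. f_tx = M·y/J = 703 N/mm; f_ty = M·x/J = 270.4 N/mm.
Resultant f_max = √[f_tx² + (f_v + f_ty)²] = √[703² + (212.8 + 270.4)²] = 853.1 N/mm.
Capacity per unit length: φr_n = 0.75 × 0.6 × 550 × (0.707 × 10) = 1750 N/mm.
853.1 ≤ 1750 → adequate.

f_max ≈ 853 N/mm; adequate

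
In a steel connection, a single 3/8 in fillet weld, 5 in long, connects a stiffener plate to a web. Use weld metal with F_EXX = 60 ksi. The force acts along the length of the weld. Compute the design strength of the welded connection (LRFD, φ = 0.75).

φR_n ≈ 35.8 kips

Effective throat t_e = 0.707 × 0.375 = 0.2651 in.
Total length L = 5 in; A_we = 0.2651 × 5 = 1.326 in².
F_nw = 0.6 F_EXX = 0.6 × 60 = 36 ksi.
φR_n = 0.75 × 36 × 1.326 = 35.79 kips.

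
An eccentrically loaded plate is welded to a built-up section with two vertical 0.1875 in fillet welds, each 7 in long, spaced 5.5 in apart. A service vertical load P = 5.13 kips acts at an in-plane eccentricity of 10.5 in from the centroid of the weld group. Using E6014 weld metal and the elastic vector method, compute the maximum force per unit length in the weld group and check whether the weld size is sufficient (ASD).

f_max ≈ 1.72 kip/in; adequate

E60XX → F_EXX = 60 ksi.
Total weld length L_w = 14 in. Treat welds as unit-width lines.
Polar moment about centroid: J = 2[d³/12 + d(b/2)²] = 2[7³/12 + 7×2.75²] = 163 in³.
Direct shear f_v = P/L_w = 5.13 / 14 = 0.3664 kip/in (vertical).
Torsion M = P·e = 5.13 × 10.5 = 53.865 kip·in.
Critical point at (x, y) = (2.75, 3.5) from centroid. f_tx = M·y/J = 1.156 kip/in; f_ty = M·x/J = 0.9085 kip/in.
Resultant f_max = √[f_tx² + (f_v + f_ty)²] = √[1.156² + (0.3664 + 0.9085)²] = 1.721 kip/in.
Capacity per unit length: r_n/Ω = (1/2.0) × 0.6 × 60 × (0.707 × 0.1875) = 2.386 kip/in.
1.721 ≤ 2.386 → adequate.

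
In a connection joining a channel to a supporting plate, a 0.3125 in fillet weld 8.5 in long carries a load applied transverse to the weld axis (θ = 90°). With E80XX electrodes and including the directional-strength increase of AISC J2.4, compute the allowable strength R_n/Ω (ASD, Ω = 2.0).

E80XX → F_EXX = 80 ksi.
t_e = 0.707 × 0.3125 = 0.2209 in; A_we = 0.2209 × 8.5 = 1.878 in².
Directional factor: 1.0 + 0.5 sin^1.5(90°) = 1.5.
F_nw = 0.6 × 80 × 1.5 = 72 ksi.
R_n/Ω = (72 × 1.878) / 2.0 = 67.61 kips.

R_n/Ω ≈ 67.6 kips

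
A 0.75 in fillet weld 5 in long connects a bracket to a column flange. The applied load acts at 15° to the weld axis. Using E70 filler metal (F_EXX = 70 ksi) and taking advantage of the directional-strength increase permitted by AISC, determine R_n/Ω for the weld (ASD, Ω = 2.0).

t_e = 0.707 × 0.75 = 0.5302 in; A_we = 0.5302 × 5 = 2.651 in².
Directional factor: 1.0 + 0.5 sin^1.5(15°) = 1.066.
F_nw = 0.6 × 70 × 1.066 = 44.77 ksi.
R_n/Ω = (44.77 × 2.651) / 2.0 = 59.34 kips.

R_n/Ω ≈ 59.3 kips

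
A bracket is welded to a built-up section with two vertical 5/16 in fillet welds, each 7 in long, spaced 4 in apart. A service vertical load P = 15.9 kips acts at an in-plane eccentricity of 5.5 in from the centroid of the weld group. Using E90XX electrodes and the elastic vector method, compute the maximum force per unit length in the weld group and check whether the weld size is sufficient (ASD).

f_max ≈ 3.81 kip/in; adequate

E90XX → F_EXX = 90 ksi.
Total weld length L_w = 14 in. Treat welds as unit-width lines.
Polar moment about centroid: J = 2[d³/12 + d(b/2)²] = 2[7³/12 + 7×2²] = 113.2 in³.
Direct shear f_v = P/L_w = 15.9 / 14 = 1.136 kip/in (vertical).
Torsion M = P·e = 15.9 × 5.5 = 87.45 kip·in.
Critical point at (x, y) = (2, 3.5) from centroid. f_tx = M·y/J = 2.705 kip/in; f_ty = M·x/J = 1.546 kip/in.
Resultant f_max = √[f_tx² + (f_v + f_ty)²] = √[2.705² + (1.136 + 1.546)²] = 3.808 kip/in.
Capacity per unit length: r_n/Ω = (1/2.0) × 0.6 × 90 × (0.707 × 0.3125) = 5.965 kip/in.
3.808 ≤ 5.965 → adequate.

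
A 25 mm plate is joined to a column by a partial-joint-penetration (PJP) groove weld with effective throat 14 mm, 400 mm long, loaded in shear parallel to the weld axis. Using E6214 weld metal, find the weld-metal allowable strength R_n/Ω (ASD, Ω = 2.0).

E62XX → F_EXX = 620 MPa.
Effective throat (given) t_e = 14 mm.
A_we = 14 × 400 = 5600 mm².
F_nw = 0.6 F_EXX = 372 MPa.
R_n/Ω = (372 × 5600) / 2.0 × 10⁻³ = 1042 kN.

R_n/Ω ≈ 1040 kN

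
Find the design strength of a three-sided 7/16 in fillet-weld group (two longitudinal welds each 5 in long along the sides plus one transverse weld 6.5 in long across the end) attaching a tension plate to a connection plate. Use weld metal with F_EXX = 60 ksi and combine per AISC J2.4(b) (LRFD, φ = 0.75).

φR_n ≈ 152 kips

t_e = 0.707 × 0.4375 = 0.3093 in.
R_nwl = 0.6 × 60 × 0.3093 × 10 = 111.4 kips (longitudinal, 2 welds).
R_nwt = 0.6 × 60 × 0.3093 × 6.5 = 72.38 kips (transverse, base value).
(i) R_nwl + R_nwt = 183.7 kips; (ii) 0.85 R_nwl + 1.5 R_nwt = 203.2 kips.
R_n = max = 203.2 kips [governs: (ii)]; φR_n = 152.4 kips.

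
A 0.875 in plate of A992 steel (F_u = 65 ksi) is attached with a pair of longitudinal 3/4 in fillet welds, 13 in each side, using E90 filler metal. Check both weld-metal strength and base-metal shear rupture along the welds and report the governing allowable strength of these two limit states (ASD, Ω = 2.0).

E90XX → F_EXX = 90 ksi.
t_e = 0.707 × 0.75 = 0.5302 in; L = 26 in.
Weld metal: R_n/Ω = (1/2.0) × 0.6 × 90 × 0.5302 × 26 = 372.2 kip.
Base metal (shear rupture): R_n/Ω = (1/2.0) × 0.6 × 65 × 0.875 × 26 = 443.6 kip.
Governing: weld metal.

R_n/Ω ≈ 372 kip (weld metal governs)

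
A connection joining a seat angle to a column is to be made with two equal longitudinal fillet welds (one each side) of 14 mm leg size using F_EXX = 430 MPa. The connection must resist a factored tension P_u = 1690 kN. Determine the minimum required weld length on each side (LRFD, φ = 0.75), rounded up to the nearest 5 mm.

Throat t_e = 0.707 × 14 = 9.898 mm.
φr_n = 0.75 × 0.6 × 430 × 9.898 × 10⁻³ = 1.915 kN/mm.
L_req = P_u / φr_n = 1690 / 1.915 = 882.4 mm total.
Per side: 882.4 / 2 = 441.2 mm.
Round up → use L = 445 mm on each side.

L = 445 mm on each side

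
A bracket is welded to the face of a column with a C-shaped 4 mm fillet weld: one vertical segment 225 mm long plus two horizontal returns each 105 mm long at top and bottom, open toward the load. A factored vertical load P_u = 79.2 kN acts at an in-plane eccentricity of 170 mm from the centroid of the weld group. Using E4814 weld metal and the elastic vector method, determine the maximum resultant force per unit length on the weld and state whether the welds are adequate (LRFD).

f_max ≈ 577 N/mm; adequate

E48XX → F_EXX = 480 MPa.
Total weld length L_w = 435 mm. Treat welds as unit-width lines.
Centroid: x̄ = 2×105×52.5 / 435 = 25.34 mm from the vertical weld.
Polar moment about centroid: J = I_x + I_y = [225³/12 + 2×105×112.5²] + [225×25.34² + 2(105³/12 + 105×27.16²)] = 4099000 mm³.
Direct shear f_v = P/L_w = 79.2×10³ / 435 = 182.1 N/mm (vertical).
Torsion M = P·e = 79.2×10³ × 170 = 13464000 N·mm.
Critical point at (x, y) = (79.66, 112.5) from centroid. f_tx = M·y/J = 369.5 N/mm; f_ty = M·x/J = 261.6 N/mm.
Resultant f_max = √[f_tx² + (f_v + f_ty)²] = √[369.5² + (182.1 + 261.6)²] = 577.4 N/mm.
Capacity per unit length: φr_n = 0.75 × 0.6 × 480 × (0.707 × 4) = 610.8 N/mm.
577.4 ≤ 610.8 → adequate.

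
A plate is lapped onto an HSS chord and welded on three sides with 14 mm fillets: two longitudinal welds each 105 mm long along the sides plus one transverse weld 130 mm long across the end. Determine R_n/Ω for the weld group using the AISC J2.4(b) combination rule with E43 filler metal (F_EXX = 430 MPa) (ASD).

R_n/Ω ≈ 477 kN

t_e = 0.707 × 14 = 9.898 mm.
R_nwl = 0.6 × 430 × 9.898 × 210 × 10⁻³ = 536.3 kN (longitudinal, 2 welds).
R_nwt = 0.6 × 430 × 9.898 × 130 × 10⁻³ = 332 kN (transverse, base value).
(i) R_nwl + R_nwt = 868.3 kN; (ii) 0.85 R_nwl + 1.5 R_nwt = 953.8 kN.
R_n = max = 953.8 kN [governs: (ii)]; R_n/Ω = 476.9 kN.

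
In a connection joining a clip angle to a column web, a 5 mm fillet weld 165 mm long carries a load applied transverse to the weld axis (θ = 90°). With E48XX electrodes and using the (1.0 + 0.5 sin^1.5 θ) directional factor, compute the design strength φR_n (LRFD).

φR_n ≈ 189 kN

E48XX → F_EXX = 480 MPa.
t_e = 0.707 × 5 = 3.535 mm; A_we = 3.535 × 165 = 583.3 mm².
Directional factor: 1.0 + 0.5 sin^1.5(90°) = 1.5.
F_nw = 0.6 × 480 × 1.5 = 432 MPa.
φR_n = 0.75 × 432 × 583.3 × 10⁻³ = 189 kN.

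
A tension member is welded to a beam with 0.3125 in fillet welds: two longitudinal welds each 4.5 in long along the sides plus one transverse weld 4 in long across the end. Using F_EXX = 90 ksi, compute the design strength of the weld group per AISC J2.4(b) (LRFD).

φR_n ≈ 122 kip

t_e = 0.707 × 0.3125 = 0.2209 in.
R_nwl = 0.6 × 90 × 0.2209 × 9 = 107.4 kip (longitudinal, 2 welds).
R_nwt = 0.6 × 90 × 0.2209 × 4 = 47.72 kip (transverse, base value).
(i) R_nwl + R_nwt = 155.1 kip; (ii) 0.85 R_nwl + 1.5 R_nwt = 162.9 kip.
R_n = max = 162.9 kip [governs: (ii)]; φR_n = 122.1 kip.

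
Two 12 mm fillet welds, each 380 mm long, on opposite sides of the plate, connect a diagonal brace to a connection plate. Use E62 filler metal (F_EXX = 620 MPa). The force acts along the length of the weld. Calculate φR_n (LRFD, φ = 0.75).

Effective throat t_e = 0.707 × 12 = 8.484 mm.
Total length L = 760 mm; A_we = 8.484 × 760 = 6448 mm².
F_nw = 0.6 F_EXX = 0.6 × 620 = 372 MPa.
φR_n = 0.75 × 372 × 6448 × 10⁻³ = 1799 kN.

φR_n ≈ 1800 kN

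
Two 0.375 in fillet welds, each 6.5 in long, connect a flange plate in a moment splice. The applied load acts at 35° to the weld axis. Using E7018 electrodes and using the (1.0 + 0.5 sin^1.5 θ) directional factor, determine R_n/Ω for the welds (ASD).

R_n/Ω ≈ 88.1 kips

E70XX → F_EXX = 70 ksi.
t_e = 0.707 × 0.375 = 0.2651 in; A_we = 0.2651 × 13 = 3.447 in².
Directional factor: 1.0 + 0.5 sin^1.5(35°) = 1.217.
F_nw = 0.6 × 70 × 1.217 = 51.12 ksi.
R_n/Ω = (51.12 × 3.447) / 2.0 = 88.1 kips.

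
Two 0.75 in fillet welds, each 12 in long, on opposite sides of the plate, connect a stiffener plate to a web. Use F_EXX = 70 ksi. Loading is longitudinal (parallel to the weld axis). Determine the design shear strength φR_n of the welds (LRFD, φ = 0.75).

Effective throat t_e = 0.707 × 0.75 = 0.5302 in.
Total length L = 24 in; A_we = 0.5302 × 24 = 12.73 in².
F_nw = 0.6 F_EXX = 0.6 × 70 = 42 ksi.
φR_n = 0.75 × 42 × 12.73 = 400.9 kips.

φR_n ≈ 401 kips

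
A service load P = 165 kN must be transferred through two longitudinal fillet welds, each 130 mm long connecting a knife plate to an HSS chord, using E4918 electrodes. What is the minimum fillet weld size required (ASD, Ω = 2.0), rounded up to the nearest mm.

E49XX → F_EXX = 490 MPa.
Total weld length L = 260 mm.
Required throat t_e = P × Ω / (0.6 F_EXX × L) = 165 × 2.0 / (0.6 × 490 × 260 × 10⁻³) = 4.317 mm.
Required leg w = t_e / 0.707 = 6.106 mm → use 7 mm.

w = 7 mm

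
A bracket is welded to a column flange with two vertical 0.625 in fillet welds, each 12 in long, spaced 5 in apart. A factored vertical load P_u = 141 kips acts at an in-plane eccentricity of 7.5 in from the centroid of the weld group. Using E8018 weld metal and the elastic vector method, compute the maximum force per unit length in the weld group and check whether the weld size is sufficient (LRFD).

f_max ≈ 18.8 kip/in; NOT adequate

E80XX → F_EXX = 80 ksi.
Total weld length L_w = 24 in. Treat welds as unit-width lines.
Polar moment about centroid: J = 2[d³/12 + d(b/2)²] = 2[12³/12 + 12×2.5²] = 438 in³.
Direct shear f_v = P/L_w = 141 / 24 = 5.875 kip/in (vertical).
Torsion M = P·e = 141 × 7.5 = 1057.5 kip·in.
Critical point at (x, y) = (2.5, 6) from centroid. f_tx = M·y/J = 14.49 kip/in; f_ty = M·x/J = 6.036 kip/in.
Resultant f_max = √[f_tx² + (f_v + f_ty)²] = √[14.49² + (5.875 + 6.036)²] = 18.75 kip/in.
Capacity per unit length: φr_n = 0.75 × 0.6 × 80 × (0.707 × 0.625) = 15.91 kip/in.
18.75 > 15.91 → NOT adequate.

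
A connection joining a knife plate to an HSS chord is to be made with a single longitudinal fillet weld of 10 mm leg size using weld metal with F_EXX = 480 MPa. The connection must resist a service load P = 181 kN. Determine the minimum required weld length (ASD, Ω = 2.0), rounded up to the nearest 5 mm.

L = 180 mm

Throat t_e = 0.707 × 10 = 7.07 mm.
r_n/Ω = (0.6 × 480 × 7.07) / 2.0 = 1018 N/mm = 1.018 kN/mm.
L_req = P / (r_n/Ω) = 181 / 1.018 = 177.8 mm total.
Round up → use L = 180 mm.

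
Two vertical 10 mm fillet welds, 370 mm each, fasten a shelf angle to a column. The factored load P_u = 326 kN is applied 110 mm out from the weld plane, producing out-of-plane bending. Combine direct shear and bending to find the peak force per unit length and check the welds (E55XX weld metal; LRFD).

f_max ≈ 901 N/mm; adequate

E55XX → F_EXX = 550 MPa.
L_w = 2 × 370 = 740 mm; section modulus (unit throat) S = 2 × L²/6 = 45630 mm².
Direct shear f_v = P/L_w = 326×10³/740 = 440.5 N/mm.
Moment M = P × e = 326×10³ × 110 = 35860000 N·mm; bending f_b = M/S = 785.8 N/mm.
f_max = √(f_v² + f_b²) = √(440.5² + 785.8²) = 900.9 N/mm.
φr_n = 0.75 × 0.6 × 550 × (0.707 × 10) = 1750 N/mm → adequate.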